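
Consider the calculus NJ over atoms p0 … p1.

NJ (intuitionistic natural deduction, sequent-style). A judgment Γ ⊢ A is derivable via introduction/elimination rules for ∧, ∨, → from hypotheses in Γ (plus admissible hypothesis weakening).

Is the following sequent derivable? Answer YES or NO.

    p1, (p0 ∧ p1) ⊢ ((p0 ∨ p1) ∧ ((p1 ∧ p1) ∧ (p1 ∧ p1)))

Derivation trace:
[∧I] p1, (p0 ∧ p1) ⊢ ((p0 ∨ p1) ∧ ((p1 ∧ p1) ∧ (p1 ∧ p1)))
  [∨I₂] p1 ⊢ (p0 ∨ p1)
    [Ax] p1 ⊢ p1
  [∧I] p1, (p0 ∧ p1) ⊢ ((p1 ∧ p1) ∧ (p1 ∧ p1))
    [∧I] p1 ⊢ (p1 ∧ p1)
      [Ax] p1 ⊢ p1
      [Ax] p1 ⊢ p1
    [Wk] p1, (p0 ∧ p1) ⊢ (p1 ∧ p1)
      [∧I] p1 ⊢ (p1 ∧ p1)
        [Ax] p1 ⊢ p1
        [Ax] p1 ⊢ p1

Result: YES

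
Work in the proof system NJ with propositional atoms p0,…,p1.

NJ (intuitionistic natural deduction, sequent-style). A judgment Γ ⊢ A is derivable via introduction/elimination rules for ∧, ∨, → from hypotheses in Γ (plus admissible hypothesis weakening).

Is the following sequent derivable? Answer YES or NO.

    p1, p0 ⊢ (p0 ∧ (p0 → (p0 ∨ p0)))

Derivation (root first):
[∧I] p1, p0 ⊢ (p0 ∧ (p0 → (p0 ∨ p0)))
  [Ax] p0 ⊢ p0
  [→I] p1 ⊢ (p0 → (p0 ∨ p0))
    [∨I₂] p0, p1 ⊢ (p0 ∨ p0)
      [Wk] p0, p1 ⊢ p0
        [Ax] p0 ⊢ p0

Result: YES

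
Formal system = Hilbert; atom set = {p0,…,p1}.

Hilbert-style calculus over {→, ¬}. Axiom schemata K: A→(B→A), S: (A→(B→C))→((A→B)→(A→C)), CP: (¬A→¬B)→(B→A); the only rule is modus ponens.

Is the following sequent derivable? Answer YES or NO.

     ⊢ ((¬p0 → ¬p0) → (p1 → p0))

Enumerate valuations to refute Γ ⊢ Δ:
  v=00: Γ:[] Δ:[((¬p0 → ¬p0) → (p1 → p0))=T] refutes=False
  v=01: Γ:[] Δ:[((¬p0 → ¬p0) → (p1 → p0))=F] refutes=True  ← countermodel

Result: NO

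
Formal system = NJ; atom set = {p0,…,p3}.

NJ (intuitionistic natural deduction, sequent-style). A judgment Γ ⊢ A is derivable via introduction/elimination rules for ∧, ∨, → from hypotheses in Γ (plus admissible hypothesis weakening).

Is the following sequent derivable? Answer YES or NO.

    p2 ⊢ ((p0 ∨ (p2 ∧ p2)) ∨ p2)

Derivation trace:
[∨I₁] p2 ⊢ ((p0 ∨ (p2 ∧ p2)) ∨ p2)
  [∨I₂] p2 ⊢ (p0 ∨ (p2 ∧ p2))
    [∧I] p2 ⊢ (p2 ∧ p2)
      [Ax] p2 ⊢ p2
      [Ax] p2 ⊢ p2

Result: YES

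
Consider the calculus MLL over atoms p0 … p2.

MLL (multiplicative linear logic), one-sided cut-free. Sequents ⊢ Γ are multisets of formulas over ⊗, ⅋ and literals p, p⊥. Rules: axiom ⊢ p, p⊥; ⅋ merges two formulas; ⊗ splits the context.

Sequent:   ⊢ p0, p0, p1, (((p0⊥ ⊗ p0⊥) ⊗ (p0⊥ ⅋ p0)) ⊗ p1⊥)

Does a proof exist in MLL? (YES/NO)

Derivation (root first):
[⊗]  ⊢ p0, p0, p1, (((p0⊥ ⊗ p0⊥) ⊗ (p0⊥ ⅋ p0)) ⊗ p1⊥)
  [⊗]  ⊢ p0, p0, ((p0⊥ ⊗ p0⊥) ⊗ (p0⊥ ⅋ p0))
    [⊗]  ⊢ p0, p0, (p0⊥ ⊗ p0⊥)
      [Ax]  ⊢ p0, p0⊥
      [Ax]  ⊢ p0, p0⊥
    [⅋]  ⊢ (p0⊥ ⅋ p0)
      [Ax]  ⊢ p0, p0⊥
  [Ax]  ⊢ p1, p1⊥

Result: YES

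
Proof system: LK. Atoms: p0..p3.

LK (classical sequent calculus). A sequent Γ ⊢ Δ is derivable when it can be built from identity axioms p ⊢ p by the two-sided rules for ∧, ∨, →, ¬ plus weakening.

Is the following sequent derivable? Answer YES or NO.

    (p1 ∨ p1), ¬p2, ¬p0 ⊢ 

Search for a countermodel by truth-table:
  v=0000: Γ:[(p1 ∨ p1)=F, ¬p2=T, ¬p0=T] Δ:[] refutes=False
  v=0001: Γ:[(p1 ∨ p1)=F, ¬p2=T, ¬p0=T] Δ:[] refutes=False
  v=0010: Γ:[(p1 ∨ p1)=F, ¬p2=F, ¬p0=T] Δ:[] refutes=False
  v=0011: Γ:[(p1 ∨ p1)=F, ¬p2=F, ¬p0=T] Δ:[] refutes=False
  v=0100: Γ:[(p1 ∨ p1)=T, ¬p2=T, ¬p0=T] Δ:[] refutes=True  ← countermodel

Result: NO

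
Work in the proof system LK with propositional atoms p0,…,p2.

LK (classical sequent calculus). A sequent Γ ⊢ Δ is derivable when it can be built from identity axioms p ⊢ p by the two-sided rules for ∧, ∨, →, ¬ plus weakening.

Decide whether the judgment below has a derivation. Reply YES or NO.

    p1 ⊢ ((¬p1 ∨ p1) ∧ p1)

Proof tree:
[∧R] p1 ⊢ ((¬p1 ∨ p1) ∧ p1)
  [∨R]  ⊢ (¬p1 ∨ p1)
    [¬R]  ⊢ p1, ¬p1
      [Ax] p1 ⊢ p1
  [Ax] p1 ⊢ p1

Result: YES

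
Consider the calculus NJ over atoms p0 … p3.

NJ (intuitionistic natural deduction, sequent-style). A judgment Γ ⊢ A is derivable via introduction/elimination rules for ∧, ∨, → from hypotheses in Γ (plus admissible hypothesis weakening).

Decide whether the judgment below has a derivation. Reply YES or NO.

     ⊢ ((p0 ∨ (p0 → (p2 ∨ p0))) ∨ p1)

Derivation (root first):
[∨I₁]  ⊢ ((p0 ∨ (p0 → (p2 ∨ p0))) ∨ p1)
  [∨I₂]  ⊢ (p0 ∨ (p0 → (p2 ∨ p0)))
    [→I]  ⊢ (p0 → (p2 ∨ p0))
      [∨I₂] p0 ⊢ (p2 ∨ p0)
        [Ax] p0 ⊢ p0

Result: YES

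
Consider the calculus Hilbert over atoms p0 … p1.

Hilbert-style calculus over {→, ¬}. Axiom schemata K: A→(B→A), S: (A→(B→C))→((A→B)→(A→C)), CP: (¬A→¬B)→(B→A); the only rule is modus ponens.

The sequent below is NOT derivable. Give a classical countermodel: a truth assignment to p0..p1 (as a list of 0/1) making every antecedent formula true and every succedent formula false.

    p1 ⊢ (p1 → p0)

Search for a countermodel by truth-table:
  v=00: Γ:[p1=F] Δ:[(p1 → p0)=T] refutes=False
  v=01: Γ:[p1=T] Δ:[(p1 → p0)=F] refutes=True  ← countermodel

Result: [0, 1]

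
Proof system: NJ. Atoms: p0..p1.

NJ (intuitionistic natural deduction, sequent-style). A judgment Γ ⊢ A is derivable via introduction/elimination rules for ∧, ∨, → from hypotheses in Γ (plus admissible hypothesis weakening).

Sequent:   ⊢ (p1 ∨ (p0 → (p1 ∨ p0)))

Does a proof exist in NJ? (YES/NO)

Derivation trace:
[∨I₂]  ⊢ (p1 ∨ (p0 → (p1 ∨ p0)))
  [→I]  ⊢ (p0 → (p1 ∨ p0))
    [∨I₂] p0 ⊢ (p1 ∨ p0)
      [Ax] p0 ⊢ p0

Result: YES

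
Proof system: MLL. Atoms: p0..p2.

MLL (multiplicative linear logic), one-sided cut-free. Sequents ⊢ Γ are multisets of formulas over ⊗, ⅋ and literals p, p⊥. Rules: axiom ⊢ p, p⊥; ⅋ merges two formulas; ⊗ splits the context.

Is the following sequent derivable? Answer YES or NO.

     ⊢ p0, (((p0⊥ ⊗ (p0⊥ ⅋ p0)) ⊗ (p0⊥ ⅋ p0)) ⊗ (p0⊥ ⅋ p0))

Proof tree:
[⊗]  ⊢ p0, (((p0⊥ ⊗ (p0⊥ ⅋ p0)) ⊗ (p0⊥ ⅋ p0)) ⊗ (p0⊥ ⅋ p0))
  [⊗]  ⊢ p0, ((p0⊥ ⊗ (p0⊥ ⅋ p0)) ⊗ (p0⊥ ⅋ p0))
    [⊗]  ⊢ p0, (p0⊥ ⊗ (p0⊥ ⅋ p0))
      [Ax]  ⊢ p0, p0⊥
      [⅋]  ⊢ (p0⊥ ⅋ p0)
        [Ax]  ⊢ p0, p0⊥
    [⅋]  ⊢ (p0⊥ ⅋ p0)
      [Ax]  ⊢ p0, p0⊥
  [⅋]  ⊢ (p0⊥ ⅋ p0)
    [Ax]  ⊢ p0, p0⊥

Result: YES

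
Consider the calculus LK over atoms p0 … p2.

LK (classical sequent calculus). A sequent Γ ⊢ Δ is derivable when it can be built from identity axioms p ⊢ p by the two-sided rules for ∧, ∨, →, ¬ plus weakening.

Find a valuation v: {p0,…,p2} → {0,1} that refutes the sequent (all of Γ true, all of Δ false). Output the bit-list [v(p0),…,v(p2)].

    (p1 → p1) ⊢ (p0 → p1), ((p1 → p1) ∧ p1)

Search for a countermodel by truth-table:
  v=000: Γ:[(p1 → p1)=T] Δ:[(p0 → p1)=T, ((p1 → p1) ∧ p1)=F] refutes=False
  v=001: Γ:[(p1 → p1)=T] Δ:[(p0 → p1)=T, ((p1 → p1) ∧ p1)=F] refutes=False
  v=010: Γ:[(p1 → p1)=T] Δ:[(p0 → p1)=T, ((p1 → p1) ∧ p1)=T] refutes=False
  v=011: Γ:[(p1 → p1)=T] Δ:[(p0 → p1)=T, ((p1 → p1) ∧ p1)=T] refutes=False
  v=100: Γ:[(p1 → p1)=T] Δ:[(p0 → p1)=F, ((p1 → p1) ∧ p1)=F] refutes=True  ← countermodel

Result: [1, 0, 0]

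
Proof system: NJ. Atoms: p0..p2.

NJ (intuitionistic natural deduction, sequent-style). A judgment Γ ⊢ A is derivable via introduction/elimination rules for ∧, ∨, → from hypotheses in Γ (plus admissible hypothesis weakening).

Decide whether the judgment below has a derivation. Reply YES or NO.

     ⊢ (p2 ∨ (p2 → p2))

Proof tree:
[∨I₂]  ⊢ (p2 ∨ (p2 → p2))
  [→I]  ⊢ (p2 → p2)
    [Ax] p2 ⊢ p2

Result: YES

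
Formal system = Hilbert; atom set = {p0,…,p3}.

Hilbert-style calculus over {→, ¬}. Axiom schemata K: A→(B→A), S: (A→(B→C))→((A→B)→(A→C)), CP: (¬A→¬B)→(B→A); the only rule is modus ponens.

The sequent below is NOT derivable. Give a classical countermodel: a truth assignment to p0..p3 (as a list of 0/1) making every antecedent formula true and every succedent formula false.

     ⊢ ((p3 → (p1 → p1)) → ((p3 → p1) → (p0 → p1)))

Enumerate valuations to refute Γ ⊢ Δ:
  v=0000: Γ:[] Δ:[((p3 → (p1 → p1)) → ((p3 → p1) → (p0 → p1)))=T] refutes=False
  v=0001: Γ:[] Δ:[((p3 → (p1 → p1)) → ((p3 → p1) → (p0 → p1)))=T] refutes=False
  v=0010: Γ:[] Δ:[((p3 → (p1 → p1)) → ((p3 → p1) → (p0 → p1)))=T] refutes=False
  v=0011: Γ:[] Δ:[((p3 → (p1 → p1)) → ((p3 → p1) → (p0 → p1)))=T] refutes=False
  v=0100: Γ:[] Δ:[((p3 → (p1 → p1)) → ((p3 → p1) → (p0 → p1)))=T] refutes=False
  v=0101: Γ:[] Δ:[((p3 → (p1 → p1)) → ((p3 → p1) → (p0 → p1)))=T] refutes=False
  v=0110: Γ:[] Δ:[((p3 → (p1 → p1)) → ((p3 → p1) → (p0 → p1)))=T] refutes=False
  v=0111: Γ:[] Δ:[((p3 → (p1 → p1)) → ((p3 → p1) → (p0 → p1)))=T] refutes=False
  v=1000: Γ:[] Δ:[((p3 → (p1 → p1)) → ((p3 → p1) → (p0 → p1)))=F] refutes=True  ← countermodel

Result: [1, 0, 0, 0]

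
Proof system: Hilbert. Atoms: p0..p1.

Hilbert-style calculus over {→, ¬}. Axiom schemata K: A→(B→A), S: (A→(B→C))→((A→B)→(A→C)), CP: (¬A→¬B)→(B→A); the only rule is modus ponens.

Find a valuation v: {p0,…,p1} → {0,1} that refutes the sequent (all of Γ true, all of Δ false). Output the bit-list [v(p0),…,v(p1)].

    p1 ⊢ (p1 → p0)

Enumerate valuations to refute Γ ⊢ Δ:
  v=00: Γ:[p1=F] Δ:[(p1 → p0)=T] refutes=False
  v=01: Γ:[p1=T] Δ:[(p1 → p0)=F] refutes=True  ← countermodel

Result: [0, 1]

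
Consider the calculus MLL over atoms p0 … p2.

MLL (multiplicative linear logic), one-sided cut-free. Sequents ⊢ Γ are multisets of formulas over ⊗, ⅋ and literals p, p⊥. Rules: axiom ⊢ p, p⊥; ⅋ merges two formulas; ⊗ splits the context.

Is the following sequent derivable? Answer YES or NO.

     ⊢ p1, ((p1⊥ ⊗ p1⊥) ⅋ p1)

Derivation (root first):
[⅋]  ⊢ p1, ((p1⊥ ⊗ p1⊥) ⅋ p1)
  [⊗]  ⊢ p1, p1, (p1⊥ ⊗ p1⊥)
    [Ax]  ⊢ p1, p1⊥
    [Ax]  ⊢ p1, p1⊥

Result: YES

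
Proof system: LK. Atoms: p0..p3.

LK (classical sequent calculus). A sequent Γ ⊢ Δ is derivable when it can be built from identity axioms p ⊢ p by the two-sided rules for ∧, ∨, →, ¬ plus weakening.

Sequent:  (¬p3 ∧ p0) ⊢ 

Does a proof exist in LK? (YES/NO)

Enumerate valuations to refute Γ ⊢ Δ:
  v=0000: Γ:[(¬p3 ∧ p0)=F] Δ:[] refutes=False
  v=0001: Γ:[(¬p3 ∧ p0)=F] Δ:[] refutes=False
  v=0010: Γ:[(¬p3 ∧ p0)=F] Δ:[] refutes=False
  v=0011: Γ:[(¬p3 ∧ p0)=F] Δ:[] refutes=False
  v=0100: Γ:[(¬p3 ∧ p0)=F] Δ:[] refutes=False
  v=0101: Γ:[(¬p3 ∧ p0)=F] Δ:[] refutes=False
  v=0110: Γ:[(¬p3 ∧ p0)=F] Δ:[] refutes=False
  v=0111: Γ:[(¬p3 ∧ p0)=F] Δ:[] refutes=False
  v=1000: Γ:[(¬p3 ∧ p0)=T] Δ:[] refutes=True  ← countermodel

Result: NO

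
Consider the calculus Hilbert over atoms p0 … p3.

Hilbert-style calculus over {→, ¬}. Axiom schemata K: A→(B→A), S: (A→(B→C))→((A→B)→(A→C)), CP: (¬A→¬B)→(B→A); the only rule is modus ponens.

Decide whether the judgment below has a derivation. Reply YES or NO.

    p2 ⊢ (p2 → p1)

Truth-table refutation:
  v=0000: Γ:[p2=F] Δ:[(p2 → p1)=T] refutes=False
  v=0001: Γ:[p2=F] Δ:[(p2 → p1)=T] refutes=False
  v=0010: Γ:[p2=T] Δ:[(p2 → p1)=F] refutes=True  ← countermodel

Result: NO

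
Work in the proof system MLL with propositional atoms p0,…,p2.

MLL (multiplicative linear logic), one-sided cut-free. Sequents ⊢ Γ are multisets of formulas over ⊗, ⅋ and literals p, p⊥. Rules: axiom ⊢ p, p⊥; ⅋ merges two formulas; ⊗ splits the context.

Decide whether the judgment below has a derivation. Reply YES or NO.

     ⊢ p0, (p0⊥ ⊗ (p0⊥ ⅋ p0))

Derivation trace:
[⊗]  ⊢ p0, (p0⊥ ⊗ (p0⊥ ⅋ p0))
  [Ax]  ⊢ p0, p0⊥
  [⅋]  ⊢ (p0⊥ ⅋ p0)
    [Ax]  ⊢ p0, p0⊥

Result: YES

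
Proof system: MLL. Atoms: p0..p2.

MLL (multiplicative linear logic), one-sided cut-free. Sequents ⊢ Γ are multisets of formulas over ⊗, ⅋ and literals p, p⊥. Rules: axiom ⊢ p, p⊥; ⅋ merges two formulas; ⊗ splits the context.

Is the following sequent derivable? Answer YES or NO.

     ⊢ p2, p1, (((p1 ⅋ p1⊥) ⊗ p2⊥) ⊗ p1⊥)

Derivation trace:
[⊗]  ⊢ p2, p1, (((p1 ⅋ p1⊥) ⊗ p2⊥) ⊗ p1⊥)
  [⊗]  ⊢ p2, ((p1 ⅋ p1⊥) ⊗ p2⊥)
    [⅋]  ⊢ (p1 ⅋ p1⊥)
      [Ax]  ⊢ p1, p1⊥
    [Ax]  ⊢ p2, p2⊥
  [Ax]  ⊢ p1, p1⊥

Result: YES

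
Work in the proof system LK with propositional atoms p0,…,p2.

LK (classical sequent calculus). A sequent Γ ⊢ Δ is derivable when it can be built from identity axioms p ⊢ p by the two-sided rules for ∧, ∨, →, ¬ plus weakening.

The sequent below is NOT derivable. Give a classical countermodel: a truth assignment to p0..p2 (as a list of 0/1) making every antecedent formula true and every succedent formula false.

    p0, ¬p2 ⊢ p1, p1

Enumerate valuations to refute Γ ⊢ Δ:
  v=000: Γ:[p0=F, ¬p2=T] Δ:[p1=F, p1=F] refutes=False
  v=001: Γ:[p0=F, ¬p2=F] Δ:[p1=F, p1=F] refutes=False
  v=010: Γ:[p0=F, ¬p2=T] Δ:[p1=T, p1=T] refutes=False
  v=011: Γ:[p0=F, ¬p2=F] Δ:[p1=T, p1=T] refutes=False
  v=100: Γ:[p0=T, ¬p2=T] Δ:[p1=F, p1=F] refutes=True  ← countermodel

Result: [1, 0, 0]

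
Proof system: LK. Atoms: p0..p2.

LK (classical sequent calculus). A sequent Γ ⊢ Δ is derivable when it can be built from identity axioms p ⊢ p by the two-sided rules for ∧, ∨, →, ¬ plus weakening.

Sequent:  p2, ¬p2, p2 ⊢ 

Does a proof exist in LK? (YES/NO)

Derivation trace:
[WL] p2, ¬p2, p2 ⊢ 
  [¬L] p2, ¬p2 ⊢ 
    [Ax] p2 ⊢ p2

Result: YES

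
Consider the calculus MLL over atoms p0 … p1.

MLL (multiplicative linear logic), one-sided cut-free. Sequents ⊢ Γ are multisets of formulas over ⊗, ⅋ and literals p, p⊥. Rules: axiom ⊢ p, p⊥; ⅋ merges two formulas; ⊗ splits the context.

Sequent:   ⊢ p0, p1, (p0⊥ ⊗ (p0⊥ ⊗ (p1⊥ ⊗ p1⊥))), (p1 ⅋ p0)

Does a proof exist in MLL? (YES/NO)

Derivation trace:
[⅋]  ⊢ p0, p1, (p0⊥ ⊗ (p0⊥ ⊗ (p1⊥ ⊗ p1⊥))), (p1 ⅋ p0)
  [⊗]  ⊢ p0, p0, p1, p1, (p0⊥ ⊗ (p0⊥ ⊗ (p1⊥ ⊗ p1⊥)))
    [Ax]  ⊢ p0, p0⊥
    [⊗]  ⊢ p0, p1, p1, (p0⊥ ⊗ (p1⊥ ⊗ p1⊥))
      [Ax]  ⊢ p0, p0⊥
      [⊗]  ⊢ p1, p1, (p1⊥ ⊗ p1⊥)
        [Ax]  ⊢ p1, p1⊥
        [Ax]  ⊢ p1, p1⊥

Result: YES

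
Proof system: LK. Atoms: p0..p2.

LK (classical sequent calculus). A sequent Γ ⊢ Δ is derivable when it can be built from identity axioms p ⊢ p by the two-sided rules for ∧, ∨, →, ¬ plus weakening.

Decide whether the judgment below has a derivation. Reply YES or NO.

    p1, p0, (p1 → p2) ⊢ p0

Proof tree:
[→L] p1, p0, (p1 → p2) ⊢ p0
  [Ax] p1 ⊢ p1
  [WL] p0, p2 ⊢ p0
    [Ax] p0 ⊢ p0

Result: YES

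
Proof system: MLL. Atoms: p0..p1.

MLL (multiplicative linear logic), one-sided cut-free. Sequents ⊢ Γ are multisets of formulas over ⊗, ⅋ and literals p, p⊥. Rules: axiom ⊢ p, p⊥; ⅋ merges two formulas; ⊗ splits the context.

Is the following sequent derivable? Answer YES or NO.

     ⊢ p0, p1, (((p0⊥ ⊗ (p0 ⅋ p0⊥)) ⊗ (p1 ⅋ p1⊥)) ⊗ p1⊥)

Derivation trace:
[⊗]  ⊢ p0, p1, (((p0⊥ ⊗ (p0 ⅋ p0⊥)) ⊗ (p1 ⅋ p1⊥)) ⊗ p1⊥)
  [⊗]  ⊢ p0, ((p0⊥ ⊗ (p0 ⅋ p0⊥)) ⊗ (p1 ⅋ p1⊥))
    [⊗]  ⊢ p0, (p0⊥ ⊗ (p0 ⅋ p0⊥))
      [Ax]  ⊢ p0, p0⊥
      [⅋]  ⊢ (p0 ⅋ p0⊥)
        [Ax]  ⊢ p0, p0⊥
    [⅋]  ⊢ (p1 ⅋ p1⊥)
      [Ax]  ⊢ p1, p1⊥
  [Ax]  ⊢ p1, p1⊥

Result: YES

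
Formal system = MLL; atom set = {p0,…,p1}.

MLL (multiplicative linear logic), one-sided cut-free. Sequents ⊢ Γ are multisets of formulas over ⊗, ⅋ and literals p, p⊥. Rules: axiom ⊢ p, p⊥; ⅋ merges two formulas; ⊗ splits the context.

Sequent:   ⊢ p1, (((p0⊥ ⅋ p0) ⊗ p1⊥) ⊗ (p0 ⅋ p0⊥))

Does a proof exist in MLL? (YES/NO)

Derivation trace:
[⊗]  ⊢ p1, (((p0⊥ ⅋ p0) ⊗ p1⊥) ⊗ (p0 ⅋ p0⊥))
  [⊗]  ⊢ p1, ((p0⊥ ⅋ p0) ⊗ p1⊥)
    [⅋]  ⊢ (p0⊥ ⅋ p0)
      [Ax]  ⊢ p0, p0⊥
    [Ax]  ⊢ p1, p1⊥
  [⅋]  ⊢ (p0 ⅋ p0⊥)
    [Ax]  ⊢ p0, p0⊥

Result: YES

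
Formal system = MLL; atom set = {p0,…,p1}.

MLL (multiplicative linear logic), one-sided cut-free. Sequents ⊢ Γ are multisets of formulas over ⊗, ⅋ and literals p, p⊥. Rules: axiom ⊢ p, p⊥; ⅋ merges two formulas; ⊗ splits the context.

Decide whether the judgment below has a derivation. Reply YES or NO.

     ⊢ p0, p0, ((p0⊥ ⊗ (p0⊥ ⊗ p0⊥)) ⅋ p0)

Proof tree:
[⅋]  ⊢ p0, p0, ((p0⊥ ⊗ (p0⊥ ⊗ p0⊥)) ⅋ p0)
  [⊗]  ⊢ p0, p0, p0, (p0⊥ ⊗ (p0⊥ ⊗ p0⊥))
    [Ax]  ⊢ p0, p0⊥
    [⊗]  ⊢ p0, p0, (p0⊥ ⊗ p0⊥)
      [Ax]  ⊢ p0, p0⊥
      [Ax]  ⊢ p0, p0⊥

Result: YES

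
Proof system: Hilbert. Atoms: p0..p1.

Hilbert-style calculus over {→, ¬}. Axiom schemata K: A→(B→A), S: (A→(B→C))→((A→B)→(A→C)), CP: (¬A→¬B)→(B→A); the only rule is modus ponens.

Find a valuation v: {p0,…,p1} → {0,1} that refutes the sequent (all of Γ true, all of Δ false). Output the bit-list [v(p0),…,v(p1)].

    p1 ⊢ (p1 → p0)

Truth-table refutation:
  v=00: Γ:[p1=F] Δ:[(p1 → p0)=T] refutes=False
  v=01: Γ:[p1=T] Δ:[(p1 → p0)=F] refutes=True  ← countermodel

Result: [0, 1]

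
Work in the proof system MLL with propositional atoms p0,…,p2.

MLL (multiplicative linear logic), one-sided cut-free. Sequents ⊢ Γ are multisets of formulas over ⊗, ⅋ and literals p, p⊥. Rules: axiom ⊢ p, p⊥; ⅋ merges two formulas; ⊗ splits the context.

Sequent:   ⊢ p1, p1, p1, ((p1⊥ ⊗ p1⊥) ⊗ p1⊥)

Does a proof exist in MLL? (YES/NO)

Derivation (root first):
[⊗]  ⊢ p1, p1, p1, ((p1⊥ ⊗ p1⊥) ⊗ p1⊥)
  [⊗]  ⊢ p1, p1, (p1⊥ ⊗ p1⊥)
    [Ax]  ⊢ p1, p1⊥
    [Ax]  ⊢ p1, p1⊥
  [Ax]  ⊢ p1, p1⊥

Result: YES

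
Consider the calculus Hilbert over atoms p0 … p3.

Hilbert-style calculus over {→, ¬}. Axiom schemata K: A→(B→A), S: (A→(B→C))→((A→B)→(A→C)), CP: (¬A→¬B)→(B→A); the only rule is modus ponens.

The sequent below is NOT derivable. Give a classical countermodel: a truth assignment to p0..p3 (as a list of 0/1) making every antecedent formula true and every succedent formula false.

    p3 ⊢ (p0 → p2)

Truth-table refutation:
  v=0000: Γ:[p3=F] Δ:[(p0 → p2)=T] refutes=False
  v=0001: Γ:[p3=T] Δ:[(p0 → p2)=T] refutes=False
  v=0010: Γ:[p3=F] Δ:[(p0 → p2)=T] refutes=False
  v=0011: Γ:[p3=T] Δ:[(p0 → p2)=T] refutes=False
  v=0100: Γ:[p3=F] Δ:[(p0 → p2)=T] refutes=False
  v=0101: Γ:[p3=T] Δ:[(p0 → p2)=T] refutes=False
  v=0110: Γ:[p3=F] Δ:[(p0 → p2)=T] refutes=False
  v=0111: Γ:[p3=T] Δ:[(p0 → p2)=T] refutes=False
  v=1000: Γ:[p3=F] Δ:[(p0 → p2)=F] refutes=False
  v=1001: Γ:[p3=T] Δ:[(p0 → p2)=F] refutes=True  ← countermodel

Result: [1, 0, 0, 1]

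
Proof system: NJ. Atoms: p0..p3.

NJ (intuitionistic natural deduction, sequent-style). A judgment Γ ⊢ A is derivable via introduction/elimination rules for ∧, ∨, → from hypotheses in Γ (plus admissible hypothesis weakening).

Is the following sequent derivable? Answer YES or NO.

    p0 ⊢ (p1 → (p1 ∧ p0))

Proof tree:
[→I] p0 ⊢ (p1 → (p1 ∧ p0))
  [∧I] p1, p0 ⊢ (p1 ∧ p0)
    [Ax] p1 ⊢ p1
    [Ax] p0 ⊢ p0

Result: YES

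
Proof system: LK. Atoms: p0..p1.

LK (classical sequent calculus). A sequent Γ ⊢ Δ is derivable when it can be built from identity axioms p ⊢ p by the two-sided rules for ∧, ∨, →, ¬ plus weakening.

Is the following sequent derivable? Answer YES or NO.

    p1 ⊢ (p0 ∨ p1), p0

Proof tree:
[WR] p1 ⊢ (p0 ∨ p1), p0
  [∨R] p1 ⊢ (p0 ∨ p1)
    [WR] p1 ⊢ p1, p0
      [Ax] p1 ⊢ p1

Result: YES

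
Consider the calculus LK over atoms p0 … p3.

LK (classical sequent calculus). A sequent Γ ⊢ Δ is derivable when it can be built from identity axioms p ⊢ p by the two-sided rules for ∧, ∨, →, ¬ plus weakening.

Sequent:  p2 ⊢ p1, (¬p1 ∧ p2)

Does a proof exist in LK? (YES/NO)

Proof tree:
[∧R] p2 ⊢ p1, (¬p1 ∧ p2)
  [WL] p2 ⊢ p1, ¬p1
    [¬R]  ⊢ p1, ¬p1
      [Ax] p1 ⊢ p1
  [Ax] p2 ⊢ p2

Result: YES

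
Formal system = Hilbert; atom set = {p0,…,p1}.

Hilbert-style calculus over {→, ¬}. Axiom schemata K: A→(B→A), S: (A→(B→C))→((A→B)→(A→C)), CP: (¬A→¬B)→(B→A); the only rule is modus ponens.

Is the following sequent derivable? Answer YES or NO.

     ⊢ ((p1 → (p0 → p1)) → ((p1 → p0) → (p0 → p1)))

Search for a countermodel by truth-table:
  v=00: Γ:[] Δ:[((p1 → (p0 → p1)) → ((p1 → p0) → (p0 → p1)))=T] refutes=False
  v=01: Γ:[] Δ:[((p1 → (p0 → p1)) → ((p1 → p0) → (p0 → p1)))=T] refutes=False
  v=10: Γ:[] Δ:[((p1 → (p0 → p1)) → ((p1 → p0) → (p0 → p1)))=F] refutes=True  ← countermodel

Result: NO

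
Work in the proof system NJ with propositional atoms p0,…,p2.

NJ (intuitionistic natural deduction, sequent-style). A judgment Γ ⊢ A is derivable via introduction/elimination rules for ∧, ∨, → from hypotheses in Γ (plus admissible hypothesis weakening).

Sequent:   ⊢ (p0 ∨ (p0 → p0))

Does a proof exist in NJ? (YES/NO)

Derivation (root first):
[∨I₂]  ⊢ (p0 ∨ (p0 → p0))
  [→I]  ⊢ (p0 → p0)
    [Ax] p0 ⊢ p0

Result: YES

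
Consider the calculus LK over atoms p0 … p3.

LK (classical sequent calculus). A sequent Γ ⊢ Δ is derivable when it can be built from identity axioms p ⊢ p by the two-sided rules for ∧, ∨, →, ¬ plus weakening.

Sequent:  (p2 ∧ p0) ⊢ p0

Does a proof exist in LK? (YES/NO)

Proof tree:
[∧L] (p2 ∧ p0) ⊢ p0
  [WL] p0, p2 ⊢ p0
    [Ax] p0 ⊢ p0

Result: YES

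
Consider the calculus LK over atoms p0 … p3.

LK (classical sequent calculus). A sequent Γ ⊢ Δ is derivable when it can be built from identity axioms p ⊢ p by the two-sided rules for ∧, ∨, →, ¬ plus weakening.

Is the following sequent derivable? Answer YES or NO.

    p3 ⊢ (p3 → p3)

Proof tree:
[→R] p3 ⊢ (p3 → p3)
  [WL] p3, p3 ⊢ p3
    [Ax] p3 ⊢ p3

Result: YES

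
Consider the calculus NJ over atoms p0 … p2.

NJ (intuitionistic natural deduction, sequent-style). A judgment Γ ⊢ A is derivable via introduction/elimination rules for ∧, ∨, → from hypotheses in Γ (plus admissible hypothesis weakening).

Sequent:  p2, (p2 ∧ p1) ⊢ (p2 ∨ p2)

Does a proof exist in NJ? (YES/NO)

Proof tree:
[∨I₁] p2, (p2 ∧ p1) ⊢ (p2 ∨ p2)
  [Wk] p2, (p2 ∧ p1) ⊢ p2
    [Ax] p2 ⊢ p2

Result: YES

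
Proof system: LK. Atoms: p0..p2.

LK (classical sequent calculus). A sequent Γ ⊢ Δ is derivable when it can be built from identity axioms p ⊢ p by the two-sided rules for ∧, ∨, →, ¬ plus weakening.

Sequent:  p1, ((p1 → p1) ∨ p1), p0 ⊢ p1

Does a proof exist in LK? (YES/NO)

Derivation (root first):
[WL] p1, ((p1 → p1) ∨ p1), p0 ⊢ p1
  [∨L] p1, ((p1 → p1) ∨ p1) ⊢ p1
    [→L] p1, (p1 → p1) ⊢ p1
      [Ax] p1 ⊢ p1
      [Ax] p1 ⊢ p1
    [Ax] p1 ⊢ p1

Result: YES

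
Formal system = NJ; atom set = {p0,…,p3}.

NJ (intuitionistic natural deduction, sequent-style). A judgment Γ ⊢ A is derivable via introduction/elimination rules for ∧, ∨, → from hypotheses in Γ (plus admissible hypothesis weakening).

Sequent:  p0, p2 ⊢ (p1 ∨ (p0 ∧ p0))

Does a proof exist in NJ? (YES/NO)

Proof tree:
[∨I₂] p0, p2 ⊢ (p1 ∨ (p0 ∧ p0))
  [Wk] p0, p2 ⊢ (p0 ∧ p0)
    [∧I] p0 ⊢ (p0 ∧ p0)
      [Ax] p0 ⊢ p0
      [Ax] p0 ⊢ p0

Result: YES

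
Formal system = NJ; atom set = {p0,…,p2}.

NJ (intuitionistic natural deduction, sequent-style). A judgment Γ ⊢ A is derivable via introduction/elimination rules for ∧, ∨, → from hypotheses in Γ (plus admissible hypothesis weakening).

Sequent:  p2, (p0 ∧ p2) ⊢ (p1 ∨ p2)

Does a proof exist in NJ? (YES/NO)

Proof tree:
[Wk] p2, (p0 ∧ p2) ⊢ (p1 ∨ p2)
  [∨I₂] p2 ⊢ (p1 ∨ p2)
    [Ax] p2 ⊢ p2

Result: YES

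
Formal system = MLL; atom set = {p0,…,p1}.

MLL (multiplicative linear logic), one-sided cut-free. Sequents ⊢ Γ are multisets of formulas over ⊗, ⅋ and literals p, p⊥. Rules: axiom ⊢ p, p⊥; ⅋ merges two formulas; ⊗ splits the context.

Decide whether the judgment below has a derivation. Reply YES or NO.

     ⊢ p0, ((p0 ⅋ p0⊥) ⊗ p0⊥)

Derivation trace:
[⊗]  ⊢ p0, ((p0 ⅋ p0⊥) ⊗ p0⊥)
  [⅋]  ⊢ (p0 ⅋ p0⊥)
    [Ax]  ⊢ p0, p0⊥
  [Ax]  ⊢ p0, p0⊥

Result: YES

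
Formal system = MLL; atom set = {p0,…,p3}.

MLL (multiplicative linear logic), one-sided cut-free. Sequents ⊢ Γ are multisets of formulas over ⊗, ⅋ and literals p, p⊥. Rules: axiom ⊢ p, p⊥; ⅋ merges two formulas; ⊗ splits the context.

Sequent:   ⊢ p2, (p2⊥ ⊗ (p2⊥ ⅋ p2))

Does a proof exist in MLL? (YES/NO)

Derivation (root first):
[⊗]  ⊢ p2, (p2⊥ ⊗ (p2⊥ ⅋ p2))
  [Ax]  ⊢ p2, p2⊥
  [⅋]  ⊢ (p2⊥ ⅋ p2)
    [Ax]  ⊢ p2, p2⊥

Result: YES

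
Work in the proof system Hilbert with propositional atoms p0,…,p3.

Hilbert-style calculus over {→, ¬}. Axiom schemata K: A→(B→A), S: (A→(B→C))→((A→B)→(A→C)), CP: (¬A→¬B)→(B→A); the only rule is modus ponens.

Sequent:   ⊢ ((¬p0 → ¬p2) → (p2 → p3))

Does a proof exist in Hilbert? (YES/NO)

Truth-table refutation:
  v=0000: Γ:[] Δ:[((¬p0 → ¬p2) → (p2 → p3))=T] refutes=False
  v=0001: Γ:[] Δ:[((¬p0 → ¬p2) → (p2 → p3))=T] refutes=False
  v=0010: Γ:[] Δ:[((¬p0 → ¬p2) → (p2 → p3))=T] refutes=False
  v=0011: Γ:[] Δ:[((¬p0 → ¬p2) → (p2 → p3))=T] refutes=False
  v=0100: Γ:[] Δ:[((¬p0 → ¬p2) → (p2 → p3))=T] refutes=False
  v=0101: Γ:[] Δ:[((¬p0 → ¬p2) → (p2 → p3))=T] refutes=False
  v=0110: Γ:[] Δ:[((¬p0 → ¬p2) → (p2 → p3))=T] refutes=False
  v=0111: Γ:[] Δ:[((¬p0 → ¬p2) → (p2 → p3))=T] refutes=False
  v=1000: Γ:[] Δ:[((¬p0 → ¬p2) → (p2 → p3))=T] refutes=False
  v=1001: Γ:[] Δ:[((¬p0 → ¬p2) → (p2 → p3))=T] refutes=False
  v=1010: Γ:[] Δ:[((¬p0 → ¬p2) → (p2 → p3))=F] refutes=True  ← countermodel

Result: NO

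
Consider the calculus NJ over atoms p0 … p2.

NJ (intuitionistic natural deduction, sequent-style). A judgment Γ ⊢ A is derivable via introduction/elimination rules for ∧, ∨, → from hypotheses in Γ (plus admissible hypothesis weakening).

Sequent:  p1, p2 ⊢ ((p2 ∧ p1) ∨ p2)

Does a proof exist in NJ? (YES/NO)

Derivation (root first):
[∨I₁] p1, p2 ⊢ ((p2 ∧ p1) ∨ p2)
  [∧I] p1, p2 ⊢ (p2 ∧ p1)
    [Ax] p2 ⊢ p2
    [Ax] p1 ⊢ p1

Result: YES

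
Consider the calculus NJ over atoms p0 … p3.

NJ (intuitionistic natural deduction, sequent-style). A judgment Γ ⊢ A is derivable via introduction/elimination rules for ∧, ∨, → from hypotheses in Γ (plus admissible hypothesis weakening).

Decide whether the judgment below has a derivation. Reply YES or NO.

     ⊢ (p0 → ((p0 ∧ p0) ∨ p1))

Derivation trace:
[→I]  ⊢ (p0 → ((p0 ∧ p0) ∨ p1))
  [∨I₁] p0 ⊢ ((p0 ∧ p0) ∨ p1)
    [∧I] p0 ⊢ (p0 ∧ p0)
      [Ax] p0 ⊢ p0
      [Ax] p0 ⊢ p0

Result: YES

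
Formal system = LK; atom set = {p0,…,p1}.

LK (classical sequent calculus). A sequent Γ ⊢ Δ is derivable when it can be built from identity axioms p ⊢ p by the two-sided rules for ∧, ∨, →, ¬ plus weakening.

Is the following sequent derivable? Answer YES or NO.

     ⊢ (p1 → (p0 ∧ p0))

Truth-table refutation:
  v=00: Γ:[] Δ:[(p1 → (p0 ∧ p0))=T] refutes=False
  v=01: Γ:[] Δ:[(p1 → (p0 ∧ p0))=F] refutes=True  ← countermodel

Result: NO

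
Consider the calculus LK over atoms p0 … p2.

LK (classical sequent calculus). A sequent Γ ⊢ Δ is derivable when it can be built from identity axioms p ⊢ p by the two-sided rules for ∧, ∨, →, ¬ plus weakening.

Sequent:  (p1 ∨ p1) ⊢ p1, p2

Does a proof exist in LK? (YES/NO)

Derivation trace:
[∨L] (p1 ∨ p1) ⊢ p1, p2
  [Ax] p1 ⊢ p1
  [WR] p1 ⊢ p1, p2
    [Ax] p1 ⊢ p1

Result: YES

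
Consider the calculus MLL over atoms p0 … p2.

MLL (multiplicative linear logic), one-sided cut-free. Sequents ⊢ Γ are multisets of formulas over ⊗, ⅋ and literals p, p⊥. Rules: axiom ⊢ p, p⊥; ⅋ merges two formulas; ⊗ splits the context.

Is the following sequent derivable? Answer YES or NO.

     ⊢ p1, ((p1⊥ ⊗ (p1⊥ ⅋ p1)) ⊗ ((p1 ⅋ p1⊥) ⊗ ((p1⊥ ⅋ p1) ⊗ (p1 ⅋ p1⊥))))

Derivation (root first):
[⊗]  ⊢ p1, ((p1⊥ ⊗ (p1⊥ ⅋ p1)) ⊗ ((p1 ⅋ p1⊥) ⊗ ((p1⊥ ⅋ p1) ⊗ (p1 ⅋ p1⊥))))
  [⊗]  ⊢ p1, (p1⊥ ⊗ (p1⊥ ⅋ p1))
    [Ax]  ⊢ p1, p1⊥
    [⅋]  ⊢ (p1⊥ ⅋ p1)
      [Ax]  ⊢ p1, p1⊥
  [⊗]  ⊢ ((p1 ⅋ p1⊥) ⊗ ((p1⊥ ⅋ p1) ⊗ (p1 ⅋ p1⊥)))
    [⅋]  ⊢ (p1 ⅋ p1⊥)
      [Ax]  ⊢ p1, p1⊥
    [⊗]  ⊢ ((p1⊥ ⅋ p1) ⊗ (p1 ⅋ p1⊥))
      [⅋]  ⊢ (p1⊥ ⅋ p1)
        [Ax]  ⊢ p1, p1⊥
      [⅋]  ⊢ (p1 ⅋ p1⊥)
        [Ax]  ⊢ p1, p1⊥

Result: YES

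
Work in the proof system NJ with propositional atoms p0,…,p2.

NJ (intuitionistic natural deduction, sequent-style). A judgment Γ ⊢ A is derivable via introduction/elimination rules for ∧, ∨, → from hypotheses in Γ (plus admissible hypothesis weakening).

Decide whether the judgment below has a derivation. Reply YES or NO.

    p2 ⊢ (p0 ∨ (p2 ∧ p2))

Derivation (root first):
[∨I₂] p2 ⊢ (p0 ∨ (p2 ∧ p2))
  [∧I] p2 ⊢ (p2 ∧ p2)
    [Ax] p2 ⊢ p2
    [Ax] p2 ⊢ p2

Result: YES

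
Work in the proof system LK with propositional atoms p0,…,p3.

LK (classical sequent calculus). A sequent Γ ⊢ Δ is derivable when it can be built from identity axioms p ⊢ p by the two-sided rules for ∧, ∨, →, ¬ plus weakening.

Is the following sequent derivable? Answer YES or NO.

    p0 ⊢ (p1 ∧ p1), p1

Search for a countermodel by truth-table:
  v=0000: Γ:[p0=F] Δ:[(p1 ∧ p1)=F, p1=F] refutes=False
  v=0001: Γ:[p0=F] Δ:[(p1 ∧ p1)=F, p1=F] refutes=False
  v=0010: Γ:[p0=F] Δ:[(p1 ∧ p1)=F, p1=F] refutes=False
  v=0011: Γ:[p0=F] Δ:[(p1 ∧ p1)=F, p1=F] refutes=False
  v=0100: Γ:[p0=F] Δ:[(p1 ∧ p1)=T, p1=T] refutes=False
  v=0101: Γ:[p0=F] Δ:[(p1 ∧ p1)=T, p1=T] refutes=False
  v=0110: Γ:[p0=F] Δ:[(p1 ∧ p1)=T, p1=T] refutes=False
  v=0111: Γ:[p0=F] Δ:[(p1 ∧ p1)=T, p1=T] refutes=False
  v=1000: Γ:[p0=T] Δ:[(p1 ∧ p1)=F, p1=F] refutes=True  ← countermodel

Result: NO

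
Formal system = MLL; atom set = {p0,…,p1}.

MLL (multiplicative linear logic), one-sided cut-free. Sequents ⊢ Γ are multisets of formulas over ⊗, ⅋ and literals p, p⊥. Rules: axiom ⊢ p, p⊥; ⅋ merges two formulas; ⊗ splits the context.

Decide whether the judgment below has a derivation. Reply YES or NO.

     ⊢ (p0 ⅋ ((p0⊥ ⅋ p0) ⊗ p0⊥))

Derivation trace:
[⅋]  ⊢ (p0 ⅋ ((p0⊥ ⅋ p0) ⊗ p0⊥))
  [⊗]  ⊢ p0, ((p0⊥ ⅋ p0) ⊗ p0⊥)
    [⅋]  ⊢ (p0⊥ ⅋ p0)
      [Ax]  ⊢ p0, p0⊥
    [Ax]  ⊢ p0, p0⊥

Result: YES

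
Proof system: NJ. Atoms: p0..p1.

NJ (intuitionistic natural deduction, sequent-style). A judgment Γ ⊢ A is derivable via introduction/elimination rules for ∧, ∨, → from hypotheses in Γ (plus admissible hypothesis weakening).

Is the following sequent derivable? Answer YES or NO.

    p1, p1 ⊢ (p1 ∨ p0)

Derivation (root first):
[Wk] p1, p1 ⊢ (p1 ∨ p0)
  [∨I₁] p1 ⊢ (p1 ∨ p0)
    [Ax] p1 ⊢ p1

Result: YES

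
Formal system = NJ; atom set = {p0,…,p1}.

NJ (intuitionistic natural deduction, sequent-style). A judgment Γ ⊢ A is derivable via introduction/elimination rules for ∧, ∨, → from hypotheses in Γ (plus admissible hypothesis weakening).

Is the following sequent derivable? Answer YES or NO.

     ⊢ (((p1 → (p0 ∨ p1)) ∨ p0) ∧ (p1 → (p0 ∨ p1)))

Derivation trace:
[∧I]  ⊢ (((p1 → (p0 ∨ p1)) ∨ p0) ∧ (p1 → (p0 ∨ p1)))
  [∨I₁]  ⊢ ((p1 → (p0 ∨ p1)) ∨ p0)
    [→I]  ⊢ (p1 → (p0 ∨ p1))
      [∨I₂] p1 ⊢ (p0 ∨ p1)
        [Ax] p1 ⊢ p1
  [→I]  ⊢ (p1 → (p0 ∨ p1))
    [∨I₂] p1 ⊢ (p0 ∨ p1)
      [Ax] p1 ⊢ p1

Result: YES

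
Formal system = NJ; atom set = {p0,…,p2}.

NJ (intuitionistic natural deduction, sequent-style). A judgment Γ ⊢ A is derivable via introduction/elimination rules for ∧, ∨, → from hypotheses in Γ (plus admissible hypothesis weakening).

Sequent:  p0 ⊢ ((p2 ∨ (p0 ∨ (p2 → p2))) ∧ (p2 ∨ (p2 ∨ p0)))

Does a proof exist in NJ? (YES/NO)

Proof tree:
[∧I] p0 ⊢ ((p2 ∨ (p0 ∨ (p2 → p2))) ∧ (p2 ∨ (p2 ∨ p0)))
  [∨I₂]  ⊢ (p2 ∨ (p0 ∨ (p2 → p2)))
    [∨I₂]  ⊢ (p0 ∨ (p2 → p2))
      [→I]  ⊢ (p2 → p2)
        [Ax] p2 ⊢ p2
  [∨I₂] p0 ⊢ (p2 ∨ (p2 ∨ p0))
    [∨I₂] p0 ⊢ (p2 ∨ p0)
      [Ax] p0 ⊢ p0

Result: YES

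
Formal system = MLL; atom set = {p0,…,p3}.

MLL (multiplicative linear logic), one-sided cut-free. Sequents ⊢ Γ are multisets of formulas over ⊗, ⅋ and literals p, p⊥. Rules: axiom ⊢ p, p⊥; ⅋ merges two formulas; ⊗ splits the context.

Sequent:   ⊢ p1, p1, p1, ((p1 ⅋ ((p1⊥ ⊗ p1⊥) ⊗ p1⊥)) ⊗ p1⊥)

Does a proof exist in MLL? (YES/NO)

Proof tree:
[⊗]  ⊢ p1, p1, p1, ((p1 ⅋ ((p1⊥ ⊗ p1⊥) ⊗ p1⊥)) ⊗ p1⊥)
  [⅋]  ⊢ p1, p1, (p1 ⅋ ((p1⊥ ⊗ p1⊥) ⊗ p1⊥))
    [⊗]  ⊢ p1, p1, p1, ((p1⊥ ⊗ p1⊥) ⊗ p1⊥)
      [⊗]  ⊢ p1, p1, (p1⊥ ⊗ p1⊥)
        [Ax]  ⊢ p1, p1⊥
        [Ax]  ⊢ p1, p1⊥
      [Ax]  ⊢ p1, p1⊥
  [Ax]  ⊢ p1, p1⊥

Result: YES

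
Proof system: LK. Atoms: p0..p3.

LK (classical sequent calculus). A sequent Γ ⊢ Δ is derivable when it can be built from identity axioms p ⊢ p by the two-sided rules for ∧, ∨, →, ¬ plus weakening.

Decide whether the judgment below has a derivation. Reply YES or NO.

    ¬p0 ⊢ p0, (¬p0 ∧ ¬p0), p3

Derivation (root first):
[WR] ¬p0 ⊢ p0, (¬p0 ∧ ¬p0), p3
  [∧R] ¬p0 ⊢ p0, (¬p0 ∧ ¬p0)
    [¬R]  ⊢ p0, ¬p0
      [Ax] p0 ⊢ p0
    [¬L] ¬p0 ⊢ ¬p0
      [¬R]  ⊢ p0, ¬p0
        [Ax] p0 ⊢ p0

Result: YES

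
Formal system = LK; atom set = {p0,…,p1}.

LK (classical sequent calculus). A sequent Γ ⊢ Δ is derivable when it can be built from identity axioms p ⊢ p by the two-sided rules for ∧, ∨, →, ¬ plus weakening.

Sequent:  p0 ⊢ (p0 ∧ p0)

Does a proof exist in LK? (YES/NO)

Derivation trace:
[∧R] p0 ⊢ (p0 ∧ p0)
  [WL] p0, p0 ⊢ p0
    [Ax] p0 ⊢ p0
  [Ax] p0 ⊢ p0

Result: YES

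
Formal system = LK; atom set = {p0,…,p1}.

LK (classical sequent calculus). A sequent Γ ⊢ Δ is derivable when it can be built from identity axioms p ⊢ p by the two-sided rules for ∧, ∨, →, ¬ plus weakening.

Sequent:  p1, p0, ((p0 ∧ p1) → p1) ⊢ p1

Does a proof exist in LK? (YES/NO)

Proof tree:
[→L] p1, p0, ((p0 ∧ p1) → p1) ⊢ p1
  [∧R] p1, p0 ⊢ (p0 ∧ p1)
    [Ax] p0 ⊢ p0
    [Ax] p1 ⊢ p1
  [Ax] p1 ⊢ p1

Result: YES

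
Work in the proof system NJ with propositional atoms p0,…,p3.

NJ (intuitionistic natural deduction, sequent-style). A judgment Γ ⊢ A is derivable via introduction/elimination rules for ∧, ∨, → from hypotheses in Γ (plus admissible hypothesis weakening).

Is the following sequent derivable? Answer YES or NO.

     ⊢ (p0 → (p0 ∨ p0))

Proof tree:
[→I]  ⊢ (p0 → (p0 ∨ p0))
  [∨I₂] p0 ⊢ (p0 ∨ p0)
    [Ax] p0 ⊢ p0

Result: YES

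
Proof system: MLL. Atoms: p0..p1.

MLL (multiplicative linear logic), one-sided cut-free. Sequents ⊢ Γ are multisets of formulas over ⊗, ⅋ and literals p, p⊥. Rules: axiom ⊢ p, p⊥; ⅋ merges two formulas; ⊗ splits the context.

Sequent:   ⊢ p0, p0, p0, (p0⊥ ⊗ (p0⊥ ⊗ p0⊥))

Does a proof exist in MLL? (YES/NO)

Derivation (root first):
[⊗]  ⊢ p0, p0, p0, (p0⊥ ⊗ (p0⊥ ⊗ p0⊥))
  [Ax]  ⊢ p0, p0⊥
  [⊗]  ⊢ p0, p0, (p0⊥ ⊗ p0⊥)
    [Ax]  ⊢ p0, p0⊥
    [Ax]  ⊢ p0, p0⊥

Result: YES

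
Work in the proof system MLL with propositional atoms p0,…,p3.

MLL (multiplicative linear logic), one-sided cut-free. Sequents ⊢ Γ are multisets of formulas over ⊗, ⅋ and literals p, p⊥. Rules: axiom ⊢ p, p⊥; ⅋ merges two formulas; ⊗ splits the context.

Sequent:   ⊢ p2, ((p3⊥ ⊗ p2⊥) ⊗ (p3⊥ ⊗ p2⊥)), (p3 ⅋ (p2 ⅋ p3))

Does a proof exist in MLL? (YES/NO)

Derivation trace:
[⅋]  ⊢ p2, ((p3⊥ ⊗ p2⊥) ⊗ (p3⊥ ⊗ p2⊥)), (p3 ⅋ (p2 ⅋ p3))
  [⅋]  ⊢ p2, p3, ((p3⊥ ⊗ p2⊥) ⊗ (p3⊥ ⊗ p2⊥)), (p2 ⅋ p3)
    [⊗]  ⊢ p3, p2, p3, p2, ((p3⊥ ⊗ p2⊥) ⊗ (p3⊥ ⊗ p2⊥))
      [⊗]  ⊢ p3, p2, (p3⊥ ⊗ p2⊥)
        [Ax]  ⊢ p3, p3⊥
        [Ax]  ⊢ p2, p2⊥
      [⊗]  ⊢ p3, p2, (p3⊥ ⊗ p2⊥)
        [Ax]  ⊢ p3, p3⊥
        [Ax]  ⊢ p2, p2⊥

Result: YES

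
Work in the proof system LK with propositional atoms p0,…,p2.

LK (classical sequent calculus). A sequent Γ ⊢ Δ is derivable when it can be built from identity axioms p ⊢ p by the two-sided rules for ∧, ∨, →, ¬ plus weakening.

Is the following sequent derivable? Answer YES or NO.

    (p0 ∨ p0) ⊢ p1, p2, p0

Derivation (root first):
[∨L] (p0 ∨ p0) ⊢ p1, p2, p0
  [WR] p0 ⊢ p0, p2, p1
    [WR] p0 ⊢ p0, p2
      [Ax] p0 ⊢ p0
  [Ax] p0 ⊢ p0

Result: YES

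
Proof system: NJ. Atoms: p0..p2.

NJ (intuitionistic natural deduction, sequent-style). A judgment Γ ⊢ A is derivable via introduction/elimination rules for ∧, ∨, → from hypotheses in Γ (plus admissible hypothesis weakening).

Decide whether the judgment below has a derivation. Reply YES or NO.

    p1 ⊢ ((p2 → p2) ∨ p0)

Proof tree:
[∨I₁] p1 ⊢ ((p2 → p2) ∨ p0)
  [Wk] p1 ⊢ (p2 → p2)
    [→I]  ⊢ (p2 → p2)
      [Ax] p2 ⊢ p2

Result: YES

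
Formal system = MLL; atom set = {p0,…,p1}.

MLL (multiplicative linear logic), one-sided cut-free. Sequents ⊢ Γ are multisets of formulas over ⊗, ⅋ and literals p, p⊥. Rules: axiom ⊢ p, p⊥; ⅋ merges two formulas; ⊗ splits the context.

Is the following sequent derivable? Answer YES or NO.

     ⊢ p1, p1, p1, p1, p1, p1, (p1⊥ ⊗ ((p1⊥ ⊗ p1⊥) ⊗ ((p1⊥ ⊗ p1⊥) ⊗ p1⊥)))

Derivation trace:
[⊗]  ⊢ p1, p1, p1, p1, p1, p1, (p1⊥ ⊗ ((p1⊥ ⊗ p1⊥) ⊗ ((p1⊥ ⊗ p1⊥) ⊗ p1⊥)))
  [Ax]  ⊢ p1, p1⊥
  [⊗]  ⊢ p1, p1, p1, p1, p1, ((p1⊥ ⊗ p1⊥) ⊗ ((p1⊥ ⊗ p1⊥) ⊗ p1⊥))
    [⊗]  ⊢ p1, p1, (p1⊥ ⊗ p1⊥)
      [Ax]  ⊢ p1, p1⊥
      [Ax]  ⊢ p1, p1⊥
    [⊗]  ⊢ p1, p1, p1, ((p1⊥ ⊗ p1⊥) ⊗ p1⊥)
      [⊗]  ⊢ p1, p1, (p1⊥ ⊗ p1⊥)
        [Ax]  ⊢ p1, p1⊥
        [Ax]  ⊢ p1, p1⊥
      [Ax]  ⊢ p1, p1⊥

Result: YES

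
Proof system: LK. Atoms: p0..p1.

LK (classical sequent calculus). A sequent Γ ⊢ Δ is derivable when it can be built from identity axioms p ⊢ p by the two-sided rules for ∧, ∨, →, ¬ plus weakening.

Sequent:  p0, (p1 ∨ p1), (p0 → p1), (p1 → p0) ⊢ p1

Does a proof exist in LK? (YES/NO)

Derivation trace:
[→L] p0, (p1 ∨ p1), (p0 → p1), (p1 → p0) ⊢ p1
  [∨L] (p1 ∨ p1) ⊢ p1
    [Ax] p1 ⊢ p1
    [Ax] p1 ⊢ p1
  [WL] p0, (p0 → p1), p0 ⊢ p1
    [→L] p0, (p0 → p1) ⊢ p1
      [Ax] p0 ⊢ p0
      [Ax] p1 ⊢ p1

Result: YES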